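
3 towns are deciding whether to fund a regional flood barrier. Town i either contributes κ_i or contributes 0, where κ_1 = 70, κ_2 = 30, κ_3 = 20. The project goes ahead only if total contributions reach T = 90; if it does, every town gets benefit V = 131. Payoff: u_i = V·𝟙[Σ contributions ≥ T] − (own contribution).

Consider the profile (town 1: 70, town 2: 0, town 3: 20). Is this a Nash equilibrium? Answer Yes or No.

Yes

Total = 90 ≥ 90: provided.
Town 1 (pledges 70, payoff 61): dropping to 0 → total 20, payoff 0. No gain.
Town 2 (pledges 0, payoff 131): pledging 30 → total 120, payoff 101. No gain.
Town 3 (pledges 20, payoff 111): dropping to 0 → total 70, payoff 0. No gain.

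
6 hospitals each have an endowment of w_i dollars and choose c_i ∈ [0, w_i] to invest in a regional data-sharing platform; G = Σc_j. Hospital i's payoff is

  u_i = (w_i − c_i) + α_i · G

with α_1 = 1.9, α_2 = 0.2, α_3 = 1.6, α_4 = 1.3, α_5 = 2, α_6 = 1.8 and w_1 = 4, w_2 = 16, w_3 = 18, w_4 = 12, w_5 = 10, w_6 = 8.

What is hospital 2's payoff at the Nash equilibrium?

∂u_i/∂c_i = α_i − 1, so hospital i contributes w_i if α_i > 1, else 0.
α_i > 1 for i ∈ {1, 3, 4, 5, 6}; NE contributions (4, 0, 18, 12, 10, 8), G = 52.
u_2 = (16 − 0) + 0.2·52 = 26.4.

26.4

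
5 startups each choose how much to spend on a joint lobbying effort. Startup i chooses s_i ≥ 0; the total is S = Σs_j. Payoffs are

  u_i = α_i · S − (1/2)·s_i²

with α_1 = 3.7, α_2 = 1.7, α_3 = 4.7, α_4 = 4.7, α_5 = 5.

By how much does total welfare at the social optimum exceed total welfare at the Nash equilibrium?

Startup i's FOC: ∂u_i/∂s_i = α_i − s_i = 0, so s_i* = α_i.
NE contributions = (3.7, 1.7, 4.7, 4.7, 5); S = 19.8.
W^NE = (Σα)·S − ½Σα_i² = 19.8² − ½·85.76 = 349.16.
Planner sets s_i = Σα_j = 19.8 for every i, so S^SO = 5·19.8 = 99.
W^SO = (Σα)·S^SO − ½·5·(Σα)² = (5/2)·19.8² = 980.1.
Deadweight loss = W^SO − W^NE = 630.94.

630.94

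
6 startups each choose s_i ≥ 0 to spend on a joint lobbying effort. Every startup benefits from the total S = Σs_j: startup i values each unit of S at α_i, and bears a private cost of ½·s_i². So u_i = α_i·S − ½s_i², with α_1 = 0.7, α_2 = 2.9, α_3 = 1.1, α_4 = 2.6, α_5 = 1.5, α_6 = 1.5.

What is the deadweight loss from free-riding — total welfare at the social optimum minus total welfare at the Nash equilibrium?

Startup i's FOC: ∂u_i/∂s_i = α_i − s_i = 0, so s_i* = α_i.
NE contributions = (0.7, 2.9, 1.1, 2.6, 1.5, 1.5); S = 10.3.
W^NE = (Σα)·S − ½Σα_i² = 10.3² − ½·21.37 = 95.405.
Planner sets s_i = Σα_j = 10.3 for every i, so S^SO = 6·10.3 = 61.8.
W^SO = (Σα)·S^SO − ½·6·(Σα)² = (6/2)·10.3² = 318.27.
Deadweight loss = W^SO − W^NE = 222.865.

222.865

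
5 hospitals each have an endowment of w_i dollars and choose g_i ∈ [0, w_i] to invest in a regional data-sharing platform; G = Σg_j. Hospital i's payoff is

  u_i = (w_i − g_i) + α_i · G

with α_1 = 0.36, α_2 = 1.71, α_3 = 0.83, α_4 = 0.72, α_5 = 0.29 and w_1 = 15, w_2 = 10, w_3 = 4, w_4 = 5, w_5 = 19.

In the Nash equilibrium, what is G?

∂u_i/∂g_i = α_i − 1, so hospital i contributes w_i if α_i > 1, else 0.
α_i > 1 for i ∈ {2}; NE contributions (0, 10, 0, 0, 0), G = 10.

10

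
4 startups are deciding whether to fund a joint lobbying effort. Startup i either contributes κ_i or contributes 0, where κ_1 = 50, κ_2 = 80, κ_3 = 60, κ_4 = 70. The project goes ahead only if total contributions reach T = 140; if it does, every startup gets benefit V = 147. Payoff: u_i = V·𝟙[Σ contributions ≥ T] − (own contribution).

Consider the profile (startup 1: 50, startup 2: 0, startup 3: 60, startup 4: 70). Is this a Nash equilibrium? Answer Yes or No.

Yes

Total = 180 ≥ 140: provided.
Startup 1 (pledges 50, payoff 97): dropping to 0 → total 130, payoff 0. No gain.
Startup 2 (pledges 0, payoff 147): pledging 80 → total 260, payoff 67. No gain.
Startup 3 (pledges 60, payoff 87): dropping to 0 → total 120, payoff 0. No gain.
Startup 4 (pledges 70, payoff 77): dropping to 0 → total 110, payoff 0. No gain.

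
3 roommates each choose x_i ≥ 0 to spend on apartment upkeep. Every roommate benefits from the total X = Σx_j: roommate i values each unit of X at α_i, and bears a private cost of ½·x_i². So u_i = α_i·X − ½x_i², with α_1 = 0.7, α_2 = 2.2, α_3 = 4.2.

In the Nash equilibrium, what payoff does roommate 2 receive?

Roommate i's FOC: ∂u_i/∂x_i = α_i − x_i = 0, so x_i* = α_i.
NE contributions = (0.7, 2.2, 4.2); X = 7.1.
u_2 = α_2·X − ½·(x_2)² = 2.2·7.1 − ½·2.2² = 13.2.

13.2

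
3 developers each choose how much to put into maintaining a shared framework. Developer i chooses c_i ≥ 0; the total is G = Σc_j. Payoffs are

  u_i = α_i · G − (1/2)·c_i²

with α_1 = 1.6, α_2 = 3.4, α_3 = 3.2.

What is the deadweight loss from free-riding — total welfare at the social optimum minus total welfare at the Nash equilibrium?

45.8

Developer i's FOC: ∂u_i/∂c_i = α_i − c_i = 0, so c_i* = α_i.
NE contributions = (1.6, 3.4, 3.2); G = 8.2.
W^NE = (Σα)·G − ½Σα_i² = 8.2² − ½·24.36 = 55.06.
Planner sets c_i = Σα_j = 8.2 for every i, so G^SO = 3·8.2 = 24.6.
W^SO = (Σα)·G^SO − ½·3·(Σα)² = (3/2)·8.2² = 100.86.
Deadweight loss = W^SO − W^NE = 45.8.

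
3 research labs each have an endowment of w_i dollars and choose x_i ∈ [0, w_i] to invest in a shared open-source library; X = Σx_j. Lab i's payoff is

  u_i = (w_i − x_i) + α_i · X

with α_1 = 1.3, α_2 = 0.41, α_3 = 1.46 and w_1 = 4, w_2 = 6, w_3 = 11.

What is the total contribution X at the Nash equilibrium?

15

∂u_i/∂x_i = α_i − 1, so lab i contributes w_i if α_i > 1, else 0.
α_i > 1 for i ∈ {1, 3}; NE contributions (4, 0, 11), X = 15.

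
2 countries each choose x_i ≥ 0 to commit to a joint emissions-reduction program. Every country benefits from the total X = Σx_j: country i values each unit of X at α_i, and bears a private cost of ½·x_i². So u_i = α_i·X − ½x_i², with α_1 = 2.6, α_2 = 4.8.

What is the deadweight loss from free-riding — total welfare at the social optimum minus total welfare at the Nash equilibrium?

14.9

Country i's FOC: ∂u_i/∂x_i = α_i − x_i = 0, so x_i* = α_i.
NE contributions = (2.6, 4.8); X = 7.4.
W^NE = (Σα)·X − ½Σα_i² = 7.4² − ½·29.8 = 39.86.
Planner sets x_i = Σα_j = 7.4 for every i, so X^SO = 2·7.4 = 14.8.
W^SO = (Σα)·X^SO − ½·2·(Σα)² = (2/2)·7.4² = 54.76.
Deadweight loss = W^SO − W^NE = 14.9.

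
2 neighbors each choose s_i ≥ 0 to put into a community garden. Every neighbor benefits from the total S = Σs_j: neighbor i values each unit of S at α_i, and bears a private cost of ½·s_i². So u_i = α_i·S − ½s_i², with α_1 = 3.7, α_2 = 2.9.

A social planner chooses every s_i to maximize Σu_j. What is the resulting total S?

Planner FOC: ∂(Σu_j)/∂s_i = (Σα_j) − s_i = 0, so s_i^SO = Σα_j = 6.6 for every i; S^SO = 13.2.

13.2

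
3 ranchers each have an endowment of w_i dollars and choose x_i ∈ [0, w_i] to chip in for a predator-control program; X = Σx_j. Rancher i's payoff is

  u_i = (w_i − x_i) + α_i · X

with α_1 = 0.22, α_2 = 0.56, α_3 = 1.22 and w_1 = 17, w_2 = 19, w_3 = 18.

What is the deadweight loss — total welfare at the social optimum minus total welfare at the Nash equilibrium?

36

∂u_i/∂x_i = α_i − 1, so rancher i contributes w_i if α_i > 1, else 0.
α_i > 1 for i ∈ {3}; NE contributions (0, 0, 18), X = 18.
W^NE = Σw_i − X^NE + (Σα_i)·X^NE = 54 + 1·18 = 72.
Planner: ∂(Σu_j)/∂x_i = Σα_j − 1 = 1 > 0, so everyone contributes w_i; X^SO = 54, W^SO = 54 + 1·54 = 108.
Deadweight loss = 36.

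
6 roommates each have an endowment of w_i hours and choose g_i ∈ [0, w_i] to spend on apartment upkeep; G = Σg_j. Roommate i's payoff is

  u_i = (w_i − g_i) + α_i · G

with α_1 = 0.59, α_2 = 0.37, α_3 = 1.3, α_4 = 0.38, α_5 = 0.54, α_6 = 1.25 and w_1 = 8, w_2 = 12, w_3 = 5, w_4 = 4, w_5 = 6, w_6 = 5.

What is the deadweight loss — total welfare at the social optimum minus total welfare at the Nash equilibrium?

∂u_i/∂g_i = α_i − 1, so roommate i contributes w_i if α_i > 1, else 0.
α_i > 1 for i ∈ {3, 6}; NE contributions (0, 0, 5, 0, 0, 5), G = 10.
W^NE = Σw_i − G^NE + (Σα_i)·G^NE = 40 + 3.43·10 = 74.3.
Planner: ∂(Σu_j)/∂g_i = Σα_j − 1 = 3.43 > 0, so everyone contributes w_i; G^SO = 40, W^SO = 40 + 3.43·40 = 177.2.
Deadweight loss = 102.9.

102.9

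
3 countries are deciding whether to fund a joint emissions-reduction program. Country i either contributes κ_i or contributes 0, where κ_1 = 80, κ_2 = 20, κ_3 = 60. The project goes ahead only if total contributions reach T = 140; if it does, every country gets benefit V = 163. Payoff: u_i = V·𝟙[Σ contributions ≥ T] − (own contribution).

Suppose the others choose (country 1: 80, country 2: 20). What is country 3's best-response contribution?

60

Others' total = 100. Contributing 60 brings total to 160 ≥ 140: gain V − κ_3 = 103.
Best response: 60.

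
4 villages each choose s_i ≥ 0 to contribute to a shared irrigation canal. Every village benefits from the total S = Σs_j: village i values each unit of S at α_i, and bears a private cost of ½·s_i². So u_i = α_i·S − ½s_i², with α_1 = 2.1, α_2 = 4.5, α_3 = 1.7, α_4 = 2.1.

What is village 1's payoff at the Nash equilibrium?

Village i's FOC: ∂u_i/∂s_i = α_i − s_i = 0, so s_i* = α_i.
NE contributions = (2.1, 4.5, 1.7, 2.1); S = 10.4.
u_1 = α_1·S − ½·(s_1)² = 2.1·10.4 − ½·2.1² = 19.635.

19.635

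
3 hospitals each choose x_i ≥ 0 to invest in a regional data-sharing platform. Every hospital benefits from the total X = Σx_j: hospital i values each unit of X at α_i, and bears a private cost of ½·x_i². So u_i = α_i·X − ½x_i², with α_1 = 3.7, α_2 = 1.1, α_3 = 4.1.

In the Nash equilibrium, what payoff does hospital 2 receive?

Hospital i's FOC: ∂u_i/∂x_i = α_i − x_i = 0, so x_i* = α_i.
NE contributions = (3.7, 1.1, 4.1); X = 8.9.
u_2 = α_2·X − ½·(x_2)² = 1.1·8.9 − ½·1.1² = 9.185.

9.185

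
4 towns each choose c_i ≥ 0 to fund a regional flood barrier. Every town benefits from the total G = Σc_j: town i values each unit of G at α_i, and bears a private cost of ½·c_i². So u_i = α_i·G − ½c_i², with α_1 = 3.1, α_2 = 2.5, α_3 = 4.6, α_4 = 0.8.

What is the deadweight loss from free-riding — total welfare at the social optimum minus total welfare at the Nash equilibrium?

Town i's FOC: ∂u_i/∂c_i = α_i − c_i = 0, so c_i* = α_i.
NE contributions = (3.1, 2.5, 4.6, 0.8); G = 11.
W^NE = (Σα)·G − ½Σα_i² = 11² − ½·37.66 = 102.17.
Planner sets c_i = Σα_j = 11 for every i, so G^SO = 4·11 = 44.
W^SO = (Σα)·G^SO − ½·4·(Σα)² = (4/2)·11² = 242.
Deadweight loss = W^SO − W^NE = 139.83.

139.83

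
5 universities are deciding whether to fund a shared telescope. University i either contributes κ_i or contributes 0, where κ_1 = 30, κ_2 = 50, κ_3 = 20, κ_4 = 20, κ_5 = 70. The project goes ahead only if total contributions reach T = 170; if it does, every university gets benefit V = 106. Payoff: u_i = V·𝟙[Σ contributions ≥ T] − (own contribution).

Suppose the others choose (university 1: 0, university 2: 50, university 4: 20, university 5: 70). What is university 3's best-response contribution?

Others' total = 140. Even contributing 20 gives 160 < 170: no benefit either way.
Best response: 0.

0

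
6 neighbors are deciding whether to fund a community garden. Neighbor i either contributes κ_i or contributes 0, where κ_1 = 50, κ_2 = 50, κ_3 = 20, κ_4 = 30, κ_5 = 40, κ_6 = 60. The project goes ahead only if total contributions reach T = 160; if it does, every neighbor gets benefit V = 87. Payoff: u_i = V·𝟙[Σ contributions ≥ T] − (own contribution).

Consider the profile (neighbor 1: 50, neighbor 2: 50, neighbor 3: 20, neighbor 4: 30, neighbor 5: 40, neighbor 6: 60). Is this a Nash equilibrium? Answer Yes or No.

Total = 250 ≥ 160: provided.
Neighbor 1 (pledges 50, payoff 37): dropping to 0 → total 200, payoff 87. Profitable deviation.

No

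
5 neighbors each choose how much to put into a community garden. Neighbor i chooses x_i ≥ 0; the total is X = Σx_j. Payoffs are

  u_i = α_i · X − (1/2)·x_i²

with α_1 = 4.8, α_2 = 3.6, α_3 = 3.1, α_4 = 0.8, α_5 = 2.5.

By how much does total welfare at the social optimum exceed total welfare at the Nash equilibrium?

354.81

Neighbor i's FOC: ∂u_i/∂x_i = α_i − x_i = 0, so x_i* = α_i.
NE contributions = (4.8, 3.6, 3.1, 0.8, 2.5); X = 14.8.
W^NE = (Σα)·X − ½Σα_i² = 14.8² − ½·52.5 = 192.79.
Planner sets x_i = Σα_j = 14.8 for every i, so X^SO = 5·14.8 = 74.
W^SO = (Σα)·X^SO − ½·5·(Σα)² = (5/2)·14.8² = 547.6.
Deadweight loss = W^SO − W^NE = 354.81.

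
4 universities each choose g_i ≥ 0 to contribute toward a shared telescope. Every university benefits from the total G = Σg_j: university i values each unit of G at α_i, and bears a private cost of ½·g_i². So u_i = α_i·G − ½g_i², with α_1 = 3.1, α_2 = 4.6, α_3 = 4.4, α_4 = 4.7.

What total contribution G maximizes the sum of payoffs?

67.2

Planner FOC: ∂(Σu_j)/∂g_i = (Σα_j) − g_i = 0, so g_i^SO = Σα_j = 16.8 for every i; G^SO = 67.2.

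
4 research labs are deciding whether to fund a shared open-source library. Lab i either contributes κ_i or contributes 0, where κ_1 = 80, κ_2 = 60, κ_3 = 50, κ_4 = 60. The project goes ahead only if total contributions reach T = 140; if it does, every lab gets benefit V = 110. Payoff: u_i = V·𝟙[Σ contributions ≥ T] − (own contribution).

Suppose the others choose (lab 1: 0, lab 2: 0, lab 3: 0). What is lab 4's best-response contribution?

Others' total = 0. Even contributing 60 gives 60 < 140: no benefit either way.
Best response: 0.

0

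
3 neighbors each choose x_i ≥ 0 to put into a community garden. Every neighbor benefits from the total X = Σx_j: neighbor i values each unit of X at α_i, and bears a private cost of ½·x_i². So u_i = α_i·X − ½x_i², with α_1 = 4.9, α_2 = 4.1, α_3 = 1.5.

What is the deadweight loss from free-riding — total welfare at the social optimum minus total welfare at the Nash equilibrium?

Neighbor i's FOC: ∂u_i/∂x_i = α_i − x_i = 0, so x_i* = α_i.
NE contributions = (4.9, 4.1, 1.5); X = 10.5.
W^NE = (Σα)·X − ½Σα_i² = 10.5² − ½·43.07 = 88.715.
Planner sets x_i = Σα_j = 10.5 for every i, so X^SO = 3·10.5 = 31.5.
W^SO = (Σα)·X^SO − ½·3·(Σα)² = (3/2)·10.5² = 165.375.
Deadweight loss = W^SO − W^NE = 76.66.

76.66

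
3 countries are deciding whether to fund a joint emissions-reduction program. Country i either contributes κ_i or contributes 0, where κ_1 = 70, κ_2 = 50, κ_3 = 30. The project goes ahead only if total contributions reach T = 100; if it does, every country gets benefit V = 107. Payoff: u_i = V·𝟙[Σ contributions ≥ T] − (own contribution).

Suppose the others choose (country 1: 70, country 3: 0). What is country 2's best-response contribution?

Others' total = 70. Contributing 50 brings total to 120 ≥ 100: gain V − κ_2 = 57.
Best response: 50.

50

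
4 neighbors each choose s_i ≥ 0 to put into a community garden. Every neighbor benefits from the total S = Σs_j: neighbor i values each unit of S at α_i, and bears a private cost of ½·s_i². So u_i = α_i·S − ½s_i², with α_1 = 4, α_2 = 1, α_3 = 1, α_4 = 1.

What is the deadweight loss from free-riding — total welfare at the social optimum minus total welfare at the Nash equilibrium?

Neighbor i's FOC: ∂u_i/∂s_i = α_i − s_i = 0, so s_i* = α_i.
NE contributions = (4, 1, 1, 1); S = 7.
W^NE = (Σα)·S − ½Σα_i² = 7² − ½·19 = 39.5.
Planner sets s_i = Σα_j = 7 for every i, so S^SO = 4·7 = 28.
W^SO = (Σα)·S^SO − ½·4·(Σα)² = (4/2)·7² = 98.
Deadweight loss = W^SO − W^NE = 58.5.

58.5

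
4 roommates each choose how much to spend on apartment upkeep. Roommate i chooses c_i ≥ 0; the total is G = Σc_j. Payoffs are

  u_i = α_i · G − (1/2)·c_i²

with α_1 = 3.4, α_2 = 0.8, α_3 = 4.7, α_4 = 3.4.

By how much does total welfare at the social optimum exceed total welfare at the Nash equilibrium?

Roommate i's FOC: ∂u_i/∂c_i = α_i − c_i = 0, so c_i* = α_i.
NE contributions = (3.4, 0.8, 4.7, 3.4); G = 12.3.
W^NE = (Σα)·G − ½Σα_i² = 12.3² − ½·45.85 = 128.365.
Planner sets c_i = Σα_j = 12.3 for every i, so G^SO = 4·12.3 = 49.2.
W^SO = (Σα)·G^SO − ½·4·(Σα)² = (4/2)·12.3² = 302.58.
Deadweight loss = W^SO − W^NE = 174.215.

174.215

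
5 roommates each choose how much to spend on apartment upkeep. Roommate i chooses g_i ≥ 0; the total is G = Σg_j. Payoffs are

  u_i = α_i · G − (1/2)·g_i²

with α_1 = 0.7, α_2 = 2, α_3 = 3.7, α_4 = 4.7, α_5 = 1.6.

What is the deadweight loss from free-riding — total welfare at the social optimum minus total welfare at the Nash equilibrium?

Roommate i's FOC: ∂u_i/∂g_i = α_i − g_i = 0, so g_i* = α_i.
NE contributions = (0.7, 2, 3.7, 4.7, 1.6); G = 12.7.
W^NE = (Σα)·G − ½Σα_i² = 12.7² − ½·42.83 = 139.875.
Planner sets g_i = Σα_j = 12.7 for every i, so G^SO = 5·12.7 = 63.5.
W^SO = (Σα)·G^SO − ½·5·(Σα)² = (5/2)·12.7² = 403.225.
Deadweight loss = W^SO − W^NE = 263.35.

263.35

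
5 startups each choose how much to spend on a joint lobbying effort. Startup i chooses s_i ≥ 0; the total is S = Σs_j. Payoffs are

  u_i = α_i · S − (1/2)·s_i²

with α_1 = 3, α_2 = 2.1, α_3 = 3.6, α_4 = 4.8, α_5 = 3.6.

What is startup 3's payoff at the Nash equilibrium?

Startup i's FOC: ∂u_i/∂s_i = α_i − s_i = 0, so s_i* = α_i.
NE contributions = (3, 2.1, 3.6, 4.8, 3.6); S = 17.1.
u_3 = α_3·S − ½·(s_3)² = 3.6·17.1 − ½·3.6² = 55.08.

55.08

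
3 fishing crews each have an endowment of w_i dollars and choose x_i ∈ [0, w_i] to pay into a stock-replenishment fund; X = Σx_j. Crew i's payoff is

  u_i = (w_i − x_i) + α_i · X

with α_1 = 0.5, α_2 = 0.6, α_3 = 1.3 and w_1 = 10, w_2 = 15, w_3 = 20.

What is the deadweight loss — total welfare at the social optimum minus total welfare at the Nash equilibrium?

∂u_i/∂x_i = α_i − 1, so crew i contributes w_i if α_i > 1, else 0.
α_i > 1 for i ∈ {3}; NE contributions (0, 0, 20), X = 20.
W^NE = Σw_i − X^NE + (Σα_i)·X^NE = 45 + 1.4·20 = 73.
Planner: ∂(Σu_j)/∂x_i = Σα_j − 1 = 1.4 > 0, so everyone contributes w_i; X^SO = 45, W^SO = 45 + 1.4·45 = 108.
Deadweight loss = 35.

35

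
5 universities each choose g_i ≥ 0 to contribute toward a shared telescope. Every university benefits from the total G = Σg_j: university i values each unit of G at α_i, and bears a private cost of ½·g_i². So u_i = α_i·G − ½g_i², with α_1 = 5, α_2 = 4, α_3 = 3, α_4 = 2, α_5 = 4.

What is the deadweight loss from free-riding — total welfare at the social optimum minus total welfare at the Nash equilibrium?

521

University i's FOC: ∂u_i/∂g_i = α_i − g_i = 0, so g_i* = α_i.
NE contributions = (5, 4, 3, 2, 4); G = 18.
W^NE = (Σα)·G − ½Σα_i² = 18² − ½·70 = 289.
Planner sets g_i = Σα_j = 18 for every i, so G^SO = 5·18 = 90.
W^SO = (Σα)·G^SO − ½·5·(Σα)² = (5/2)·18² = 810.
Deadweight loss = W^SO − W^NE = 521.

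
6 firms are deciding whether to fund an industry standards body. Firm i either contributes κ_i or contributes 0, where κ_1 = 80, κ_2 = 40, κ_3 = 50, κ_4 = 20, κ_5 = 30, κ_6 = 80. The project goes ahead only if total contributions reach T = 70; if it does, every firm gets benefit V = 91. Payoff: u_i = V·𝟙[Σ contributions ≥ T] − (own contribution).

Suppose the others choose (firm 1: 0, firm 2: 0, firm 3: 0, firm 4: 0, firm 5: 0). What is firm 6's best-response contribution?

Others' total = 0. Contributing 80 brings total to 80 ≥ 70: gain V − κ_6 = 11.
Best response: 80.

80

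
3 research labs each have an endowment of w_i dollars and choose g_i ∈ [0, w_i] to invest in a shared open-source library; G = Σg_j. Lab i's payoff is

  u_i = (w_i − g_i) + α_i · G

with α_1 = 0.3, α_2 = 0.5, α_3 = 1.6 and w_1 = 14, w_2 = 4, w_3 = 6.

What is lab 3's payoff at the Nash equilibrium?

∂u_i/∂g_i = α_i − 1, so lab i contributes w_i if α_i > 1, else 0.
α_i > 1 for i ∈ {3}; NE contributions (0, 0, 6), G = 6.
u_3 = (6 − 6) + 1.6·6 = 9.6.

9.6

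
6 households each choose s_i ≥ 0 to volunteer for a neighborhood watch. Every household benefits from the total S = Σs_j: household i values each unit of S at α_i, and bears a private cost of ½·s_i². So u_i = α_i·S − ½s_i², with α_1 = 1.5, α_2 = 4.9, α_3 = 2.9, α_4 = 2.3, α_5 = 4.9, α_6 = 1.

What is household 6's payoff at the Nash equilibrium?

Household i's FOC: ∂u_i/∂s_i = α_i − s_i = 0, so s_i* = α_i.
NE contributions = (1.5, 4.9, 2.9, 2.3, 4.9, 1); S = 17.5.
u_6 = α_6·S − ½·(s_6)² = 1·17.5 − ½·1² = 17.

17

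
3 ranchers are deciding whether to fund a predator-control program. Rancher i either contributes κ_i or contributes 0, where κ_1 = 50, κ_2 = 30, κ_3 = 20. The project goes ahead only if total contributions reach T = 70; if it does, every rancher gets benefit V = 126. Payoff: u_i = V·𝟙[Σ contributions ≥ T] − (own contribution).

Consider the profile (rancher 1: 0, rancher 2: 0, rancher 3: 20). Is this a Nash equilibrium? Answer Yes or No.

No

Total = 20 < 70: not provided.
Rancher 1 (pledges 0, payoff 0): pledging 50 → total 70, payoff 76. Profitable deviation.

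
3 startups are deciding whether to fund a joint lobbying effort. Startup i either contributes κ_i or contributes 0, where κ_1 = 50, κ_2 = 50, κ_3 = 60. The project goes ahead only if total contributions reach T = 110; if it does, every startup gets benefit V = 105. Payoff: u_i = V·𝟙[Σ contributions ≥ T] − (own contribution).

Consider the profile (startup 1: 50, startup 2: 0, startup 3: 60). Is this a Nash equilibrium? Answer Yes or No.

Total = 110 ≥ 110: provided.
Startup 1 (pledges 50, payoff 55): dropping to 0 → total 60, payoff 0. No gain.
Startup 2 (pledges 0, payoff 105): pledging 50 → total 160, payoff 55. No gain.
Startup 3 (pledges 60, payoff 45): dropping to 0 → total 50, payoff 0. No gain.

Yes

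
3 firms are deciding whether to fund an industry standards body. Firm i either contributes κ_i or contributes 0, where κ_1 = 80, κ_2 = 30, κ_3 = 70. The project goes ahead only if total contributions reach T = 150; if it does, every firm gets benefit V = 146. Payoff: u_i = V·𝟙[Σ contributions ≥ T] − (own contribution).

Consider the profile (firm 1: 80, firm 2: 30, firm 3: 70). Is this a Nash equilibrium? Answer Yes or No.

No

Total = 180 ≥ 150: provided.
Firm 1 (pledges 80, payoff 66): dropping to 0 → total 100, payoff 0. No gain.
Firm 2 (pledges 30, payoff 116): dropping to 0 → total 150, payoff 146. Profitable deviation.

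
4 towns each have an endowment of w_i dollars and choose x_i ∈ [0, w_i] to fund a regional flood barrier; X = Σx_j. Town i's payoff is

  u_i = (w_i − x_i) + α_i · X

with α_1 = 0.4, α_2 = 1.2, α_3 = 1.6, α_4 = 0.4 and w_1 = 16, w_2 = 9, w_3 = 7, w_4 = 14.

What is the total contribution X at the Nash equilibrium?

∂u_i/∂x_i = α_i − 1, so town i contributes w_i if α_i > 1, else 0.
α_i > 1 for i ∈ {2, 3}; NE contributions (0, 9, 7, 0), X = 16.

16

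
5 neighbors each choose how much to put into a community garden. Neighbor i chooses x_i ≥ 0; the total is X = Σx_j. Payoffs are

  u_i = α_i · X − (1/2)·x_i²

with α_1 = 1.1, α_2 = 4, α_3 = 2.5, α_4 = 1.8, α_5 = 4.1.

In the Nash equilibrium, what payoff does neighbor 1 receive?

14.245

Neighbor i's FOC: ∂u_i/∂x_i = α_i − x_i = 0, so x_i* = α_i.
NE contributions = (1.1, 4, 2.5, 1.8, 4.1); X = 13.5.
u_1 = α_1·X − ½·(x_1)² = 1.1·13.5 − ½·1.1² = 14.245.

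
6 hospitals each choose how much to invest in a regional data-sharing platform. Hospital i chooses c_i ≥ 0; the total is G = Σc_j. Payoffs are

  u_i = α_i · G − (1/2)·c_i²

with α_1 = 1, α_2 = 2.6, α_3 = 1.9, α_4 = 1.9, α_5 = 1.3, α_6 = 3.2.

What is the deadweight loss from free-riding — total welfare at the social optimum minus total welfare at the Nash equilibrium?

296.675

Hospital i's FOC: ∂u_i/∂c_i = α_i − c_i = 0, so c_i* = α_i.
NE contributions = (1, 2.6, 1.9, 1.9, 1.3, 3.2); G = 11.9.
W^NE = (Σα)·G − ½Σα_i² = 11.9² − ½·26.91 = 128.155.
Planner sets c_i = Σα_j = 11.9 for every i, so G^SO = 6·11.9 = 71.4.
W^SO = (Σα)·G^SO − ½·6·(Σα)² = (6/2)·11.9² = 424.83.
Deadweight loss = W^SO − W^NE = 296.675.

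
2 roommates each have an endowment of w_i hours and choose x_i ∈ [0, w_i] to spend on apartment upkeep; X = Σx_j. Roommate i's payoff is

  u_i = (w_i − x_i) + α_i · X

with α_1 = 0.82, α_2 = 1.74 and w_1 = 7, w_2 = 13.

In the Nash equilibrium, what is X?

∂u_i/∂x_i = α_i − 1, so roommate i contributes w_i if α_i > 1, else 0.
α_i > 1 for i ∈ {2}; NE contributions (0, 13), X = 13.

13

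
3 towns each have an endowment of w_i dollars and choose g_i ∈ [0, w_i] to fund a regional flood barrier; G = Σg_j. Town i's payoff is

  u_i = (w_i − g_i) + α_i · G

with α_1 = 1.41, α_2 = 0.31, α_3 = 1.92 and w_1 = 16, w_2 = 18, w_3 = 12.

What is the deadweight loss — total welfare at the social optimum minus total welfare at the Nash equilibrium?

∂u_i/∂g_i = α_i − 1, so town i contributes w_i if α_i > 1, else 0.
α_i > 1 for i ∈ {1, 3}; NE contributions (16, 0, 12), G = 28.
W^NE = Σw_i − G^NE + (Σα_i)·G^NE = 46 + 2.64·28 = 119.92.
Planner: ∂(Σu_j)/∂g_i = Σα_j − 1 = 2.64 > 0, so everyone contributes w_i; G^SO = 46, W^SO = 46 + 2.64·46 = 167.44.
Deadweight loss = 47.52.

47.52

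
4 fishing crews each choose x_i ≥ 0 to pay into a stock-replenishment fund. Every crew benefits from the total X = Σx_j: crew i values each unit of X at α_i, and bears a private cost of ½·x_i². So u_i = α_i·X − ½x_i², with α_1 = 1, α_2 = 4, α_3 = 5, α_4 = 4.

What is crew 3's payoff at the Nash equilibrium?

Crew i's FOC: ∂u_i/∂x_i = α_i − x_i = 0, so x_i* = α_i.
NE contributions = (1, 4, 5, 4); X = 14.
u_3 = α_3·X − ½·(x_3)² = 5·14 − ½·5² = 57.5.

57.5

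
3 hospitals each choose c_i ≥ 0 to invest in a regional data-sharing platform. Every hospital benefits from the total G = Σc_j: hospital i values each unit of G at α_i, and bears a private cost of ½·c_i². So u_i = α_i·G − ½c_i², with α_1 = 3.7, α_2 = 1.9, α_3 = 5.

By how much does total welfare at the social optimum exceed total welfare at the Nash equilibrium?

77.33

Hospital i's FOC: ∂u_i/∂c_i = α_i − c_i = 0, so c_i* = α_i.
NE contributions = (3.7, 1.9, 5); G = 10.6.
W^NE = (Σα)·G − ½Σα_i² = 10.6² − ½·42.3 = 91.21.
Planner sets c_i = Σα_j = 10.6 for every i, so G^SO = 3·10.6 = 31.8.
W^SO = (Σα)·G^SO − ½·3·(Σα)² = (3/2)·10.6² = 168.54.
Deadweight loss = W^SO − W^NE = 77.33.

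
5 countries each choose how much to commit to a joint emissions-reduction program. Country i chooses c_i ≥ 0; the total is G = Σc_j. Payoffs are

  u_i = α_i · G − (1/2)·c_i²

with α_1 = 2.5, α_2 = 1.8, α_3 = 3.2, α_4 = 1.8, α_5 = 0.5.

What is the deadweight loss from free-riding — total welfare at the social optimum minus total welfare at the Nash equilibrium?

Country i's FOC: ∂u_i/∂c_i = α_i − c_i = 0, so c_i* = α_i.
NE contributions = (2.5, 1.8, 3.2, 1.8, 0.5); G = 9.8.
W^NE = (Σα)·G − ½Σα_i² = 9.8² − ½·23.22 = 84.43.
Planner sets c_i = Σα_j = 9.8 for every i, so G^SO = 5·9.8 = 49.
W^SO = (Σα)·G^SO − ½·5·(Σα)² = (5/2)·9.8² = 240.1.
Deadweight loss = W^SO − W^NE = 155.67.

155.67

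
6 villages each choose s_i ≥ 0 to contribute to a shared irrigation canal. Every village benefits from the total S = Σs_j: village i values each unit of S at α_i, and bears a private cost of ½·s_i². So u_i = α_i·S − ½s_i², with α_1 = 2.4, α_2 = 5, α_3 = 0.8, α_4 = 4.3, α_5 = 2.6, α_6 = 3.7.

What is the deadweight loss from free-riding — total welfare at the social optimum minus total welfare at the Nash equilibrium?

742.05

Village i's FOC: ∂u_i/∂s_i = α_i − s_i = 0, so s_i* = α_i.
NE contributions = (2.4, 5, 0.8, 4.3, 2.6, 3.7); S = 18.8.
W^NE = (Σα)·S − ½Σα_i² = 18.8² − ½·70.34 = 318.27.
Planner sets s_i = Σα_j = 18.8 for every i, so S^SO = 6·18.8 = 112.8.
W^SO = (Σα)·S^SO − ½·6·(Σα)² = (6/2)·18.8² = 1060.32.
Deadweight loss = W^SO − W^NE = 742.05.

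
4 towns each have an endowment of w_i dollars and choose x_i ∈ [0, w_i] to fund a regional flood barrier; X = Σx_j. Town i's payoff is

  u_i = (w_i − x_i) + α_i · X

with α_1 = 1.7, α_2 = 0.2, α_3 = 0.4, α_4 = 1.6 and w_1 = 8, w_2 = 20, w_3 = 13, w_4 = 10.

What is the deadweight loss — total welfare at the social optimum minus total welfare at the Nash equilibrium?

95.7

∂u_i/∂x_i = α_i − 1, so town i contributes w_i if α_i > 1, else 0.
α_i > 1 for i ∈ {1, 4}; NE contributions (8, 0, 0, 10), X = 18.
W^NE = Σw_i − X^NE + (Σα_i)·X^NE = 51 + 2.9·18 = 103.2.
Planner: ∂(Σu_j)/∂x_i = Σα_j − 1 = 2.9 > 0, so everyone contributes w_i; X^SO = 51, W^SO = 51 + 2.9·51 = 198.9.
Deadweight loss = 95.7.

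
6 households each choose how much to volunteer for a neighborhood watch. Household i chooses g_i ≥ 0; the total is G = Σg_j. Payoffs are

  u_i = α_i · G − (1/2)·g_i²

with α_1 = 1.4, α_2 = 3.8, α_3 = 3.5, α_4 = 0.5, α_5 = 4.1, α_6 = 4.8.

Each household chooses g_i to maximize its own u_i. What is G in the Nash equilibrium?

Household i's FOC: ∂u_i/∂g_i = α_i − g_i = 0, so g_i* = α_i.
NE contributions = (1.4, 3.8, 3.5, 0.5, 4.1, 4.8); G = 18.1.

18.1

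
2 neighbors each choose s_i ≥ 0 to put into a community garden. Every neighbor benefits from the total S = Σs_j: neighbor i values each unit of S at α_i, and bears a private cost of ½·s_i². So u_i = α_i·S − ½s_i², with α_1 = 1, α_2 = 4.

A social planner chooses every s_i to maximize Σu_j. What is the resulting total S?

Planner FOC: ∂(Σu_j)/∂s_i = (Σα_j) − s_i = 0, so s_i^SO = Σα_j = 5 for every i; S^SO = 10.

10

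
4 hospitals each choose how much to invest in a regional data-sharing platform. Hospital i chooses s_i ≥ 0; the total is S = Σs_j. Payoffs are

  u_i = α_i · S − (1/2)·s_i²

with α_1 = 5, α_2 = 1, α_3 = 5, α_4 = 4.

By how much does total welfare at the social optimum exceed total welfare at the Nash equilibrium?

258.5

Hospital i's FOC: ∂u_i/∂s_i = α_i − s_i = 0, so s_i* = α_i.
NE contributions = (5, 1, 5, 4); S = 15.
W^NE = (Σα)·S − ½Σα_i² = 15² − ½·67 = 191.5.
Planner sets s_i = Σα_j = 15 for every i, so S^SO = 4·15 = 60.
W^SO = (Σα)·S^SO − ½·4·(Σα)² = (4/2)·15² = 450.
Deadweight loss = W^SO − W^NE = 258.5.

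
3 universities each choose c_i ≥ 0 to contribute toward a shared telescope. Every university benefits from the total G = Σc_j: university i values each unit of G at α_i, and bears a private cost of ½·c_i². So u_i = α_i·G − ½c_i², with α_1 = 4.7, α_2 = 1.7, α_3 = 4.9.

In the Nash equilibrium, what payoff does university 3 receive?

University i's FOC: ∂u_i/∂c_i = α_i − c_i = 0, so c_i* = α_i.
NE contributions = (4.7, 1.7, 4.9); G = 11.3.
u_3 = α_3·G − ½·(c_3)² = 4.9·11.3 − ½·4.9² = 43.365.

43.365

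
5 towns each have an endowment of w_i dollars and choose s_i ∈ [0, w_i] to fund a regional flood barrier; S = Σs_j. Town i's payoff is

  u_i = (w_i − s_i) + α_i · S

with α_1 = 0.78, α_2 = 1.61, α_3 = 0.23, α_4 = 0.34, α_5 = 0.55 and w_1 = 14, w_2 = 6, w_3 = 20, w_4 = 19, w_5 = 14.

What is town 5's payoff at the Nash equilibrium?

∂u_i/∂s_i = α_i − 1, so town i contributes w_i if α_i > 1, else 0.
α_i > 1 for i ∈ {2}; NE contributions (0, 6, 0, 0, 0), S = 6.
u_5 = (14 − 0) + 0.55·6 = 17.3.

17.3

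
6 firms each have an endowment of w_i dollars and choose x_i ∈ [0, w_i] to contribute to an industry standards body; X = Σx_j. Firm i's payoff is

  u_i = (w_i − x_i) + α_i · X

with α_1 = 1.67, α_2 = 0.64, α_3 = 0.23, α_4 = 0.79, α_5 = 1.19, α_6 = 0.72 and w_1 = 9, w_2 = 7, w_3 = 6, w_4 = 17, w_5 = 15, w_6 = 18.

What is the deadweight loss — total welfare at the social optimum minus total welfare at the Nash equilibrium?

∂u_i/∂x_i = α_i − 1, so firm i contributes w_i if α_i > 1, else 0.
α_i > 1 for i ∈ {1, 5}; NE contributions (9, 0, 0, 0, 15, 0), X = 24.
W^NE = Σw_i − X^NE + (Σα_i)·X^NE = 72 + 4.24·24 = 173.76.
Planner: ∂(Σu_j)/∂x_i = Σα_j − 1 = 4.24 > 0, so everyone contributes w_i; X^SO = 72, W^SO = 72 + 4.24·72 = 377.28.
Deadweight loss = 203.52.

203.52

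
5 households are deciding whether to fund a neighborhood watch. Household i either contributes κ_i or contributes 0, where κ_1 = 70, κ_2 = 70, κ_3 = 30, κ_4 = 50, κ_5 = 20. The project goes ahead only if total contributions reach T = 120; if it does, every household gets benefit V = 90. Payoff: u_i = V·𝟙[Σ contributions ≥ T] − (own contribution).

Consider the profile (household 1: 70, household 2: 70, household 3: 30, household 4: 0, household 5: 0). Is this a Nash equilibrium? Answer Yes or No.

No

Total = 170 ≥ 120: provided.
Household 1 (pledges 70, payoff 20): dropping to 0 → total 100, payoff 0. No gain.
Household 2 (pledges 70, payoff 20): dropping to 0 → total 100, payoff 0. No gain.
Household 3 (pledges 30, payoff 60): dropping to 0 → total 140, payoff 90. Profitable deviation.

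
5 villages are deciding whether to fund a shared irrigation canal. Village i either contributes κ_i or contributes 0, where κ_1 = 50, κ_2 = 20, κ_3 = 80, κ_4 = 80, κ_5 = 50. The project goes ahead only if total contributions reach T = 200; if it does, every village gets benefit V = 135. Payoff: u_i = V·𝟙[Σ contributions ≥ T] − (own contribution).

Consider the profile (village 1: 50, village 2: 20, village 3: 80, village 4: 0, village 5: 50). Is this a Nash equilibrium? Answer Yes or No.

Total = 200 ≥ 200: provided.
Village 1 (pledges 50, payoff 85): dropping to 0 → total 150, payoff 0. No gain.
Village 2 (pledges 20, payoff 115): dropping to 0 → total 180, payoff 0. No gain.
Village 3 (pledges 80, payoff 55): dropping to 0 → total 120, payoff 0. No gain.
Village 4 (pledges 0, payoff 135): pledging 80 → total 280, payoff 55. No gain.
Village 5 (pledges 50, payoff 85): dropping to 0 → total 150, payoff 0. No gain.

Yes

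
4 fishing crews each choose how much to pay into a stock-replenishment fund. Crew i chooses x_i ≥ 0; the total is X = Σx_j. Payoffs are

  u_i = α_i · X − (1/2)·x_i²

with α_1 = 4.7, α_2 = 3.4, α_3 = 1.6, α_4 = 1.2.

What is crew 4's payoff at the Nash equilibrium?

12.36

Crew i's FOC: ∂u_i/∂x_i = α_i − x_i = 0, so x_i* = α_i.
NE contributions = (4.7, 3.4, 1.6, 1.2); X = 10.9.
u_4 = α_4·X − ½·(x_4)² = 1.2·10.9 − ½·1.2² = 12.36.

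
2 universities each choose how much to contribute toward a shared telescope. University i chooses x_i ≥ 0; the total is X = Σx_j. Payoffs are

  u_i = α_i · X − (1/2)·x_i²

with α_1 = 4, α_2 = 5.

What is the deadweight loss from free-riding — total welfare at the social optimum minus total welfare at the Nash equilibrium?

University i's FOC: ∂u_i/∂x_i = α_i − x_i = 0, so x_i* = α_i.
NE contributions = (4, 5); X = 9.
W^NE = (Σα)·X − ½Σα_i² = 9² − ½·41 = 60.5.
Planner sets x_i = Σα_j = 9 for every i, so X^SO = 2·9 = 18.
W^SO = (Σα)·X^SO − ½·2·(Σα)² = (2/2)·9² = 81.
Deadweight loss = W^SO − W^NE = 20.5.

20.5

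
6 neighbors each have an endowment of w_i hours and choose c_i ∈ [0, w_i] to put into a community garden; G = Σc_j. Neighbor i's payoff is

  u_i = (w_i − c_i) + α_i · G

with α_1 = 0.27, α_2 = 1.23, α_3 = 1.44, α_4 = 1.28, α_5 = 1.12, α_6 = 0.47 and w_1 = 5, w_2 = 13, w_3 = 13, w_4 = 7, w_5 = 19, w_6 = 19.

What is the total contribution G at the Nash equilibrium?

52

∂u_i/∂c_i = α_i − 1, so neighbor i contributes w_i if α_i > 1, else 0.
α_i > 1 for i ∈ {2, 3, 4, 5}; NE contributions (0, 13, 13, 7, 19, 0), G = 52.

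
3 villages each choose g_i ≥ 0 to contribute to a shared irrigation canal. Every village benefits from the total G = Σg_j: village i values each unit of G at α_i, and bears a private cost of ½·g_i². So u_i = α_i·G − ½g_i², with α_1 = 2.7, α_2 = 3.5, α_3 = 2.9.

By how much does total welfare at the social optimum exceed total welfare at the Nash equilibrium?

55.38

Village i's FOC: ∂u_i/∂g_i = α_i − g_i = 0, so g_i* = α_i.
NE contributions = (2.7, 3.5, 2.9); G = 9.1.
W^NE = (Σα)·G − ½Σα_i² = 9.1² − ½·27.95 = 68.835.
Planner sets g_i = Σα_j = 9.1 for every i, so G^SO = 3·9.1 = 27.3.
W^SO = (Σα)·G^SO − ½·3·(Σα)² = (3/2)·9.1² = 124.215.
Deadweight loss = W^SO − W^NE = 55.38.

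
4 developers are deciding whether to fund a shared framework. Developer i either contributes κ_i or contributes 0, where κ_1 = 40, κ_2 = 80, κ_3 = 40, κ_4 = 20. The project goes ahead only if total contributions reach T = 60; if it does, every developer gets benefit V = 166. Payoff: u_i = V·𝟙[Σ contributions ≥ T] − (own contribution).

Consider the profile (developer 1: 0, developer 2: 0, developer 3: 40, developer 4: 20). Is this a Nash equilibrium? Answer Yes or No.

Total = 60 ≥ 60: provided.
Developer 1 (pledges 0, payoff 166): pledging 40 → total 100, payoff 126. No gain.
Developer 2 (pledges 0, payoff 166): pledging 80 → total 140, payoff 86. No gain.
Developer 3 (pledges 40, payoff 126): dropping to 0 → total 20, payoff 0. No gain.
Developer 4 (pledges 20, payoff 146): dropping to 0 → total 40, payoff 0. No gain.

Yes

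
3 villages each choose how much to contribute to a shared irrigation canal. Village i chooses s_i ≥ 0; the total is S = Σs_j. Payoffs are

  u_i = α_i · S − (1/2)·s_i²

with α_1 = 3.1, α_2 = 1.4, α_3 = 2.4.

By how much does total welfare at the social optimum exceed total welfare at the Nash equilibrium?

Village i's FOC: ∂u_i/∂s_i = α_i − s_i = 0, so s_i* = α_i.
NE contributions = (3.1, 1.4, 2.4); S = 6.9.
W^NE = (Σα)·S − ½Σα_i² = 6.9² − ½·17.33 = 38.945.
Planner sets s_i = Σα_j = 6.9 for every i, so S^SO = 3·6.9 = 20.7.
W^SO = (Σα)·S^SO − ½·3·(Σα)² = (3/2)·6.9² = 71.415.
Deadweight loss = W^SO − W^NE = 32.47.

32.47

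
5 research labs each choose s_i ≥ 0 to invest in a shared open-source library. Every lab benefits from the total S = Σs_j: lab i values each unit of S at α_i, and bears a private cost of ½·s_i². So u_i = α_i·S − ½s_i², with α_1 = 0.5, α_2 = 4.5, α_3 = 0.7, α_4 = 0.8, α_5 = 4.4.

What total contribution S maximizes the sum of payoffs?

Planner FOC: ∂(Σu_j)/∂s_i = (Σα_j) − s_i = 0, so s_i^SO = Σα_j = 10.9 for every i; S^SO = 54.5.

54.5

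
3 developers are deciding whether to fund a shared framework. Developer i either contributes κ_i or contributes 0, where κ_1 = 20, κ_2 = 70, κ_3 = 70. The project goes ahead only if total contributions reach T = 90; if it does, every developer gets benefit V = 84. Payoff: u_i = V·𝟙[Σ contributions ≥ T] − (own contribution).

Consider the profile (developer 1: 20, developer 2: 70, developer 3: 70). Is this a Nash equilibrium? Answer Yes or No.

No

Total = 160 ≥ 90: provided.
Developer 1 (pledges 20, payoff 64): dropping to 0 → total 140, payoff 84. Profitable deviation.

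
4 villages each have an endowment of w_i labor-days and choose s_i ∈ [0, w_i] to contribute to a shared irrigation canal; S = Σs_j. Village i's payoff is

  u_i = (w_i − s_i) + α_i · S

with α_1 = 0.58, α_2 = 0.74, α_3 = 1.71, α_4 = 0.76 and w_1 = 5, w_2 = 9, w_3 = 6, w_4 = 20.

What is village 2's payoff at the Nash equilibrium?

∂u_i/∂s_i = α_i − 1, so village i contributes w_i if α_i > 1, else 0.
α_i > 1 for i ∈ {3}; NE contributions (0, 0, 6, 0), S = 6.
u_2 = (9 − 0) + 0.74·6 = 13.44.

13.44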